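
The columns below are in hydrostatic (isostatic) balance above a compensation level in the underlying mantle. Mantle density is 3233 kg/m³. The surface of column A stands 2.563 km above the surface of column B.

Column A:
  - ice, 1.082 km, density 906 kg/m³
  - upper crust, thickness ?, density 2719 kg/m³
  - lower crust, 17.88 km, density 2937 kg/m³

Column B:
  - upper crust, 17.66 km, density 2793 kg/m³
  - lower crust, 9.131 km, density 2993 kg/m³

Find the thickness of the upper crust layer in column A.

20.3 km

Take the compensation level at the base of the deeper column (depth z_c below the surface of column A) and equate Σ ρ_i t_i down to z_c; mantle fills any gap and the z_c terms cancel.
Column A: 1.082×906 + x×2719 + 17.88×2937 + (z_c − 18.962 − x)×3233
Column B: 2.563×0 + 17.66×2793 + 9.131×2993 + (z_c − 2.563 − 26.791)×3233
The z_c×3233 term appears on both sides and cancels. Collect the known terms of each column as K = Σ(ρt)_known − 3233 × (depth of known layers): K_A = 53493.852 − 3233×18.962 = −7810.294; K_B = 76653.463 − 3233×(2.563 + 26.791) = −18248.019.
Balance: K_A − x×(3233 − 2719) = K_B, so x = (K_A − K_B)/(3233 − 2719) = 10437.7/514 = 20.3 km.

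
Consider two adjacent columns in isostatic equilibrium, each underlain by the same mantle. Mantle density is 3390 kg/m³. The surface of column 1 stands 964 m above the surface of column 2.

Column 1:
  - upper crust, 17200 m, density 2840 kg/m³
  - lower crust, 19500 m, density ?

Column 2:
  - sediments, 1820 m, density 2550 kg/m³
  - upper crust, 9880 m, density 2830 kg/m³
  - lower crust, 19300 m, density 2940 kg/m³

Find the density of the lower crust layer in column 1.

Take the compensation level at the base of the deeper column (depth z_c below the surface of column 1) and equate Σ ρ_i t_i down to z_c; mantle fills any gap and the z_c terms cancel.
Column 1: 17200×2840 + 19500×ρ + (z_c − 36700)×3390
Column 2: 964×0 + 1820×2550 + 9880×2830 + 19300×2940 + (z_c − 964 − 31000)×3390
The z_c×3390 term appears on both sides and cancels. Collect the known terms of each column as K = Σ(ρt)_known − 3390 × (depth of known layers): K_1 = 48848000 − 3390×36700 = −75565000; K_2 = 89343400 − 3390×(964 + 31000) = −19014560.
Balance: K_1 + 19500×ρ = K_2, so ρ = (K_2 − K_1)/19500 = 56550400/19500 = 2900 kg/m³.

2900 kg/m³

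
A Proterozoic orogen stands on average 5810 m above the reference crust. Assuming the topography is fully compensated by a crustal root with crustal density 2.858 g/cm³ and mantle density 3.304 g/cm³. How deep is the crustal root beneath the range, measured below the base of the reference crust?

In Airy isostatic equilibrium: the weight of the topography is balanced by the buoyancy of the root, ρ_c h = (ρ_m − ρ_c) r.
r = h · ρ_c / (ρ_m − ρ_c) = 5810 m × 2.858 / (3.304 − 2.858) = 37200 m.

37200 m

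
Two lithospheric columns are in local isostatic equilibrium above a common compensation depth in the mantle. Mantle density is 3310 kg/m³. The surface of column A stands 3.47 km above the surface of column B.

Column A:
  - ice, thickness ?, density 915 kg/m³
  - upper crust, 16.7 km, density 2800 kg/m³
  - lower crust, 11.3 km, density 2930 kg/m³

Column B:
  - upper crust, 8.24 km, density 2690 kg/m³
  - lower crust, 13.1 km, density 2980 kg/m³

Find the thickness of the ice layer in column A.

Take the compensation level at the base of the deeper column (depth z_c below the surface of column A) and equate Σ ρ_i t_i down to z_c; mantle fills any gap and the z_c terms cancel.
Column A: x×915 + 16.7×2800 + 11.3×2930 + (z_c − 28 − x)×3310
Column B: 3.47×0 + 8.24×2690 + 13.1×2980 + (z_c − 3.47 − 21.34)×3310
The z_c×3310 term appears on both sides and cancels. Collect the known terms of each column as K = Σ(ρt)_known − 3310 × (depth of known layers): K_A = 79869 − 3310×28 = −12811; K_B = 61203.6 − 3310×(3.47 + 21.34) = −20917.5.
Balance: K_A − x×(3310 − 915) = K_B, so x = (K_A − K_B)/(3310 − 915) = 8106.5/2395 = 3.38 km.

3.38 km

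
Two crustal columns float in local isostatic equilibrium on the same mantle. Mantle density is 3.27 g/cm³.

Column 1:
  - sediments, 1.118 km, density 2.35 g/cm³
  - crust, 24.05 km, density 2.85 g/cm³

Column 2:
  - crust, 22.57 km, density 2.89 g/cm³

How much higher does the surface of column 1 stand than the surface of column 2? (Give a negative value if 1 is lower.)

For any compensation level in the mantle, the mantle terms cancel and isostasy reduces to e = (Σt_1 − Σt_2) − (Σ(ρt)_1 − Σ(ρt)_2) / ρ_m.
Σt_1 = 25.168 km; Σt_2 = 22.57 km; Σ(ρt)_1 = 71.1698; Σ(ρt)_2 = 65.2273 (in km·g/cm³).
e = (25.168 − 22.57) − (71.1698 − 65.2273) / 3.27 = 0.781 km.

0.781 km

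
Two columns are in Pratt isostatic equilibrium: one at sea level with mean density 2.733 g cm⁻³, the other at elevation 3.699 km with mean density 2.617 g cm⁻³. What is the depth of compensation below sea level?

ρ_ref D = ρ (D + h) → D (ρ_ref − ρ) = ρ h.
D = ρ h/(ρ_ref − ρ) = 2.617 × 3.699 km/(2.733 − 2.617) = 83.5 km.

83.5 km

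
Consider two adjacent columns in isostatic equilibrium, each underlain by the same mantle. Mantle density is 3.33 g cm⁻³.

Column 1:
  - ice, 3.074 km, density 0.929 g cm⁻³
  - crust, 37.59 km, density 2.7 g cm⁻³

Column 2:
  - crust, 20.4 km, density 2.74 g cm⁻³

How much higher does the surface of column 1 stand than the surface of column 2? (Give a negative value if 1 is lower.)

For any compensation level in the mantle, the mantle terms cancel and isostasy reduces to e = (Σt_1 − Σt_2) − (Σ(ρt)_1 − Σ(ρt)_2) / ρ_m.
Σt_1 = 40.664 km; Σt_2 = 20.4 km; Σ(ρt)_1 = 104.348746; Σ(ρt)_2 = 55.896 (in km·g cm⁻³).
e = (40.664 − 20.4) − (104.348746 − 55.896) / 3.33 = 5.71 km.

5.71 km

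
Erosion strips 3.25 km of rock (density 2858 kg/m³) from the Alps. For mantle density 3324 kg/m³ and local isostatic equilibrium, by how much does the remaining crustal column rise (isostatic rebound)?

Unloading: uplift u = e ρ_c/ρ_m = 3.25 km × 2858/3324 = 2.79 km.

2.79 km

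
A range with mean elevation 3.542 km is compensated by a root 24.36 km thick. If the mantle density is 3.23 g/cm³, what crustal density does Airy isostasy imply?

ρ_c h = (ρ_m − ρ_c) r → ρ_c (h + r) = ρ_m r → ρ_c = ρ_m r / (h + r).
ρ_c = 3.23 × 24.36 km / (3.542 km + 24.36 km) = 2.82 g/cm³.

2.82 g/cm³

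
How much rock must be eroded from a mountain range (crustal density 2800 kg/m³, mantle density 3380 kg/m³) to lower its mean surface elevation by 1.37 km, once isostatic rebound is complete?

7.98 km

Net drop Δ = e − u = e − e ρ_c/ρ_m = e (ρ_m − ρ_c)/ρ_m.
e = Δ ρ_m/(ρ_m − ρ_c) = 1.37 km × 3380/580 = 7.98 km.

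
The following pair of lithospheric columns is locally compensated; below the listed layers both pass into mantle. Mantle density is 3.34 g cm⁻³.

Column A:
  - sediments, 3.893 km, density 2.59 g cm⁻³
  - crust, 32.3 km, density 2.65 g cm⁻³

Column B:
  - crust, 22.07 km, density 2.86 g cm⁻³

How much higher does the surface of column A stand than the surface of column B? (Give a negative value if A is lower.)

For any compensation level in the mantle, the mantle terms cancel and isostasy reduces to e = (Σt_A − Σt_B) − (Σ(ρt)_A − Σ(ρt)_B) / ρ_m.
Σt_A = 36.193 km; Σt_B = 22.07 km; Σ(ρt)_A = 95.67787; Σ(ρt)_B = 63.1202 (in km·g cm⁻³).
e = (36.193 − 22.07) − (95.67787 − 63.1202) / 3.34 = 4.38 km.

4.38 km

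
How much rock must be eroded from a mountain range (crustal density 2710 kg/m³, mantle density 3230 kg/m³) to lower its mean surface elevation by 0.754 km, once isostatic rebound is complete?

4.68 km

Net drop Δ = e − u = e − e ρ_c/ρ_m = e (ρ_m − ρ_c)/ρ_m.
e = Δ ρ_m/(ρ_m − ρ_c) = 0.754 km × 3230/520 = 4.68 km.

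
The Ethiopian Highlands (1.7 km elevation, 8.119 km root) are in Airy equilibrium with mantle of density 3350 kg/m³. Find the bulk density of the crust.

2770 kg/m³

ρ_c h = (ρ_m − ρ_c) r → ρ_c (h + r) = ρ_m r → ρ_c = ρ_m r / (h + r).
ρ_c = 3350 × 8.119 km / (1.7 km + 8.119 km) = 2770 kg/m³.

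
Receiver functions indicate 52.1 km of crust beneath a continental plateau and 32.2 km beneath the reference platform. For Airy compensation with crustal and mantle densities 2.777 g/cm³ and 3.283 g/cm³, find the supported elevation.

3.07 km

Excess crust Δ = 52.1 km − 32.2 km = 19.9 km, split between elevation h and root r with h + r = Δ.
Airy balance ρ_c h = (ρ_m − ρ_c) r gives r = h ρ_c/(ρ_m − ρ_c), so h (1 + ρ_c/(ρ_m − ρ_c)) = Δ, i.e. h = Δ (ρ_m − ρ_c)/ρ_m.
h = 19.9 km × 0.506/3.283 = 3.07 km.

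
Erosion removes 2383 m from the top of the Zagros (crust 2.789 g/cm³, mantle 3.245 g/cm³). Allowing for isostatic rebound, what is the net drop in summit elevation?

Rebound u = e ρ_c/ρ_m = 2383 m × 2.789/3.245 = 2048 m.
Net surface drop = e − u = 2383 m − 2048 m = e (ρ_m − ρ_c)/ρ_m = 335 m.

335 m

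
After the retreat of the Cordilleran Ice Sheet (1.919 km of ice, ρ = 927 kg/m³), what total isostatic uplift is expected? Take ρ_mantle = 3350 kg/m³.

Removing the load lets mantle flow back in; uplift u satisfies ρ_ice t = ρ_m u.
u = t ρ_ice/ρ_m = 1.919 km × 927/3350 = 0.531 km.

0.531 km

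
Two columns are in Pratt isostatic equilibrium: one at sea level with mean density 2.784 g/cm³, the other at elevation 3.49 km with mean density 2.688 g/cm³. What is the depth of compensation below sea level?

ρ_ref D = ρ (D + h) → D (ρ_ref − ρ) = ρ h.
D = ρ h/(ρ_ref − ρ) = 2.688 × 3.49 km/(2.784 − 2.688) = 97.7 km.

97.7 km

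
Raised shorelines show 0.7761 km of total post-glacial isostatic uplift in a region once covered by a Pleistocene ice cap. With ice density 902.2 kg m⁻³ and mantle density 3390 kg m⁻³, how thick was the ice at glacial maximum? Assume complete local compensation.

2.92 km

u = t ρ_ice/ρ_m → t = u ρ_m/ρ_ice = 0.7761 km × 3390/902.2 = 2.92 km.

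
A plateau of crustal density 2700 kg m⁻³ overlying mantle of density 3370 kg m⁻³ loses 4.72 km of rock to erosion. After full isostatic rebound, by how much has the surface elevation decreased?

0.938 km

Rebound u = e ρ_c/ρ_m = 4.72 km × 2700/3370 = 3.782 km.
Net surface drop = e − u = 4.72 km − 3.782 km = e (ρ_m − ρ_c)/ρ_m = 0.938 km.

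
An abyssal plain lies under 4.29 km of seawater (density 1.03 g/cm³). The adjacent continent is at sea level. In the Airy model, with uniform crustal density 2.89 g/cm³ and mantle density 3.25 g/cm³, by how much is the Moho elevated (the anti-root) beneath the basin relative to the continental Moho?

For local isostatic compensation: replacing crust with seawater at the top is compensated by replacing crust with mantle at the base: d (ρ_c − ρ_w) = a (ρ_m − ρ_c).
a = d (ρ_c − ρ_w)/(ρ_m − ρ_c) = 4.29 km × 1.86/0.36 = 22.2 km.

22.2 km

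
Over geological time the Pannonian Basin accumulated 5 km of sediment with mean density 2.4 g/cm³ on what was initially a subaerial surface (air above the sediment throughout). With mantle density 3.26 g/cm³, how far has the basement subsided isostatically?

Subaerial load: s = t ρ_sed / ρ_m = 5 km × 2.4/3.26 = 3.68 km.

3.68 km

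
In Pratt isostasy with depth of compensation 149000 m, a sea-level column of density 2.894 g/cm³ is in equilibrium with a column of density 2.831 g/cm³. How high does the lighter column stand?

3320 m

ρ_ref D = ρ (D + h) → h = D (ρ_ref − ρ)/ρ.
h = 149000 m × (2.894 − 2.831)/2.831 = 3320 m.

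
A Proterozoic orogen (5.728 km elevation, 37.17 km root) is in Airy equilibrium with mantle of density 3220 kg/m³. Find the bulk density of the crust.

2790 kg/m³

ρ_c h = (ρ_m − ρ_c) r → ρ_c (h + r) = ρ_m r → ρ_c = ρ_m r / (h + r).
ρ_c = 3220 × 37.17 km / (5.728 km + 37.17 km) = 2790 kg/m³.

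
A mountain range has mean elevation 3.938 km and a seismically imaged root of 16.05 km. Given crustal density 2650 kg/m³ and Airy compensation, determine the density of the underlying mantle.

Airy balance: ρ_c h = (ρ_m − ρ_c) r → ρ_m = ρ_c (1 + h/r).
ρ_m = 2650 × (1 + 3.938 km/16.05 km) = 3300 kg/m³.

3300 kg/m³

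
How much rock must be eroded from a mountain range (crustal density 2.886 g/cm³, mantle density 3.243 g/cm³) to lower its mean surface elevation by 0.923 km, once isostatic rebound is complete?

8.38 km

Net drop Δ = e − u = e − e ρ_c/ρ_m = e (ρ_m − ρ_c)/ρ_m.
e = Δ ρ_m/(ρ_m − ρ_c) = 0.923 km × 3.243/0.357 = 8.38 km.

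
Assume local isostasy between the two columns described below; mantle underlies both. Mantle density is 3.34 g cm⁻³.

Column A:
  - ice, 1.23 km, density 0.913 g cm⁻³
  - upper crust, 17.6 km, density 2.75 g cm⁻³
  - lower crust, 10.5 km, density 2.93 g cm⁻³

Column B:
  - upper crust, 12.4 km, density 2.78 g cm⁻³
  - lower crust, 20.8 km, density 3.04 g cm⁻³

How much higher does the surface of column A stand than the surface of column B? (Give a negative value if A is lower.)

1.34 km

For any compensation level in the mantle, the mantle terms cancel and isostasy reduces to e = (Σt_A − Σt_B) − (Σ(ρt)_A − Σ(ρt)_B) / ρ_m.
Σt_A = 29.33 km; Σt_B = 33.2 km; Σ(ρt)_A = 80.28799; Σ(ρt)_B = 97.704 (in km·g cm⁻³).
e = (29.33 − 33.2) − (80.28799 − 97.704) / 3.34 = 1.34 km.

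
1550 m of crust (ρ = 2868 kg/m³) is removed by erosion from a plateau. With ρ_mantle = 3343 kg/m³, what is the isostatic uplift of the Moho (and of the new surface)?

1330 m

Unloading: uplift u = e ρ_c/ρ_m = 1550 m × 2868/3343 = 1330 m.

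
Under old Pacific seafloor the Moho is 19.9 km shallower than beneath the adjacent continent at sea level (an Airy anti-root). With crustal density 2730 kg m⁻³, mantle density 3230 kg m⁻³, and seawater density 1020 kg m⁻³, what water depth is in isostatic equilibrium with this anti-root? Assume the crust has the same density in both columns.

Replacing a thickness d of crust by seawater at the top must be balanced by replacing crust with mantle at the base: d (ρ_c − ρ_w) = a (ρ_m − ρ_c).
d = a (ρ_m − ρ_c)/(ρ_c − ρ_w) = 19.9 km × 500/1710 = 5.82 km.

5.82 km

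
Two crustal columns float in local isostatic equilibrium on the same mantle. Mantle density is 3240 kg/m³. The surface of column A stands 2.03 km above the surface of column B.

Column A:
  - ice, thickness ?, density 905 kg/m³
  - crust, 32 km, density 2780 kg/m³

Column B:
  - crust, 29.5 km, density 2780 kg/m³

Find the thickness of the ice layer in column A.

2.32 km

Take the compensation level at the base of the deeper column (depth z_c below the surface of column A) and equate Σ ρ_i t_i down to z_c; mantle fills any gap and the z_c terms cancel.
Column A: x×905 + 32×2780 + (z_c − 32 − x)×3240
Column B: 2.03×0 + 29.5×2780 + (z_c − 2.03 − 29.5)×3240
The z_c×3240 term appears on both sides and cancels. Collect the known terms of each column as K = Σ(ρt)_known − 3240 × (depth of known layers): K_A = 88960 − 3240×32 = −14720; K_B = 82010 − 3240×(2.03 + 29.5) = −20147.2.
Balance: K_A − x×(3240 − 905) = K_B, so x = (K_A − K_B)/(3240 − 905) = 5427.2/2335 = 2.32 km.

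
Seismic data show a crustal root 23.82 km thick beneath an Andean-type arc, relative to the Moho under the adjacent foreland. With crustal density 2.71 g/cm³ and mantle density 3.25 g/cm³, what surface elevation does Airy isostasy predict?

By Archimedes' principle applied to the lithosphere: ρ_c h = (ρ_m − ρ_c) r.
h = r (ρ_m − ρ_c) / ρ_c = 23.82 km × (3.25 − 2.71) / 2.71 = 4.75 km.

4.75 km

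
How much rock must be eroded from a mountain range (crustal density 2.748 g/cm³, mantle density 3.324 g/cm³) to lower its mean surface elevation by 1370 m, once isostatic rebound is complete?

7910 m

Net drop Δ = e − u = e − e ρ_c/ρ_m = e (ρ_m − ρ_c)/ρ_m.
e = Δ ρ_m/(ρ_m − ρ_c) = 1370 m × 3.324/0.576 = 7910 m.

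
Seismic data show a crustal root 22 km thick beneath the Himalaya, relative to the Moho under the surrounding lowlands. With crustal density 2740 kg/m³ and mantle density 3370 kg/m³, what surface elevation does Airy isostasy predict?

Balancing pressure at the compensation depth: ρ_c h = (ρ_m − ρ_c) r.
h = r (ρ_m − ρ_c) / ρ_c = 22 km × (3370 − 2740) / 2740 = 5.06 km.

5.06 km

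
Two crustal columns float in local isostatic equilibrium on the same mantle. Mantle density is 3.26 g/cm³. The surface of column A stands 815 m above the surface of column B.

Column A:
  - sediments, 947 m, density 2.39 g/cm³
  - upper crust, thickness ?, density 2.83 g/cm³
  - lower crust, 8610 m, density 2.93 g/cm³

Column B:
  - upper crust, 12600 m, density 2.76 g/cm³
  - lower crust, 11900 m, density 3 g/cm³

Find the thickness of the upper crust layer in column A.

Take the compensation level at the base of the deeper column (depth z_c below the surface of column A) and equate Σ ρ_i t_i down to z_c; mantle fills any gap and the z_c terms cancel.
Column A: 947×2.39 + x×2.83 + 8610×2.93 + (z_c − 9557 − x)×3.26
Column B: 815×0 + 12600×2.76 + 11900×3 + (z_c − 815 − 24500)×3.26
The z_c×3.26 term appears on both sides and cancels. Collect the known terms of each column as K = Σ(ρt)_known − 3.26 × (depth of known layers): K_A = 27490.63 − 3.26×9557 = −3665.19; K_B = 70476 − 3.26×(815 + 24500) = −12050.9.
Balance: K_A − x×(3.26 − 2.83) = K_B, so x = (K_A − K_B)/(3.26 − 2.83) = 8385.71/0.43 = 19500 m.

19500 m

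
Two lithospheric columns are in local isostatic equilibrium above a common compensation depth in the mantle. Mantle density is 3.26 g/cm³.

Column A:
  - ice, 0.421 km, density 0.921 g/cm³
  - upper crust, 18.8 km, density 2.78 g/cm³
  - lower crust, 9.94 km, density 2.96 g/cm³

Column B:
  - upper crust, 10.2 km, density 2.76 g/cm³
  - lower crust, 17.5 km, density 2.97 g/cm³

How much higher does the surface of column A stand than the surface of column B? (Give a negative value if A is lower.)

0.864 km

For any compensation level in the mantle, the mantle terms cancel and isostasy reduces to e = (Σt_A − Σt_B) − (Σ(ρt)_A − Σ(ρt)_B) / ρ_m.
Σt_A = 29.161 km; Σt_B = 27.7 km; Σ(ρt)_A = 82.074141; Σ(ρt)_B = 80.127 (in km·g/cm³).
e = (29.161 − 27.7) − (82.074141 − 80.127) / 3.26 = 0.864 km.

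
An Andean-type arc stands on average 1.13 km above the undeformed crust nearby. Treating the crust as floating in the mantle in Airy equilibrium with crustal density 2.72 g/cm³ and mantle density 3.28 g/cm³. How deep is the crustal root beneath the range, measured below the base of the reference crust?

Equating mass per unit area of the two columns: the weight of the topography is balanced by the buoyancy of the root, ρ_c h = (ρ_m − ρ_c) r.
r = h · ρ_c / (ρ_m − ρ_c) = 1.13 km × 2.72 / (3.28 − 2.72) = 5.49 km.

5.49 km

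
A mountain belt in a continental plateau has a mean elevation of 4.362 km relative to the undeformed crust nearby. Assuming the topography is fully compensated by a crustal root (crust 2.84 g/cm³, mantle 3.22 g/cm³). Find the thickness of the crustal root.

For local isostatic compensation: the weight of the topography is balanced by the buoyancy of the root, ρ_c h = (ρ_m − ρ_c) r.
r = h · ρ_c / (ρ_m − ρ_c) = 4.362 km × 2.84 / (3.22 − 2.84) = 32.6 km.

32.6 km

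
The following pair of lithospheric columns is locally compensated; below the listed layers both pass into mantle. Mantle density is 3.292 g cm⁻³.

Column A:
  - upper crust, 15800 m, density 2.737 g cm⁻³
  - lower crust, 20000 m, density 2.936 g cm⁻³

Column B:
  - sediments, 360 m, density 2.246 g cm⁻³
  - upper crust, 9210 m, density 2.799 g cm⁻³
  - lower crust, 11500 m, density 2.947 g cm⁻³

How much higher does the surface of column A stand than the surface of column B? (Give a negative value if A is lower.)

2130 m

For any compensation level in the mantle, the mantle terms cancel and isostasy reduces to e = (Σt_A − Σt_B) − (Σ(ρt)_A − Σ(ρt)_B) / ρ_m.
Σt_A = 35800 m; Σt_B = 21070 m; Σ(ρt)_A = 101964.6; Σ(ρt)_B = 60477.85 (in m·g cm⁻³).
e = (35800 − 21070) − (101964.6 − 60477.85) / 3.292 = 2130 m.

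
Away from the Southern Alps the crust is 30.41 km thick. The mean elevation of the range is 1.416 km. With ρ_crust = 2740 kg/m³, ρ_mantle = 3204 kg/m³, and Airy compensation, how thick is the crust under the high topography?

Root depth r = h ρ_c / (ρ_m − ρ_c) = 1.416 km × 2740 / 464 = 8.362 km.
Total thickness = T + h + r = 30.41 km + 1.416 km + 8.362 km = 40.2 km.

40.2 km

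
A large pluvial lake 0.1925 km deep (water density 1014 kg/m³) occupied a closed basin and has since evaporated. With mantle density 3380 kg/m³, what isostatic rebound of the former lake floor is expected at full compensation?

0.0578 km

u = d ρ_w/ρ_m = 0.1925 km × 1014/3380 = 0.0578 km.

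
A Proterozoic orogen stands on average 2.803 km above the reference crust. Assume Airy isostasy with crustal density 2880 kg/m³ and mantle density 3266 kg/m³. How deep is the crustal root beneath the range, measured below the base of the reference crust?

By Archimedes' principle applied to the lithosphere: the weight of the topography is balanced by the buoyancy of the root, ρ_c h = (ρ_m − ρ_c) r.
r = h · ρ_c / (ρ_m − ρ_c) = 2.803 km × 2880 / (3266 − 2880) = 20.9 km.

20.9 km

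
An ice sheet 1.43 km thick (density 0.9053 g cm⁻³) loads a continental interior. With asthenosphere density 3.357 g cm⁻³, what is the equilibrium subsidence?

0.386 km

Balancing pressure at the compensation depth: the ice load ρ_ice t is balanced by mantle displaced below, ρ_m s.
s = t ρ_ice / ρ_m = 1.43 km × 0.9053/3.357 = 0.386 km.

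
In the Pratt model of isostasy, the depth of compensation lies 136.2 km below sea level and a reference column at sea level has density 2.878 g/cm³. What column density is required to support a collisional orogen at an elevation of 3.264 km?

Pratt balance: ρ_ref D = ρ (D + h).
ρ = ρ_ref D/(D + h) = 2.878 × 136.2 km/(136.2 km + 3.264 km) = 2.81 g/cm³.

2.81 g/cm³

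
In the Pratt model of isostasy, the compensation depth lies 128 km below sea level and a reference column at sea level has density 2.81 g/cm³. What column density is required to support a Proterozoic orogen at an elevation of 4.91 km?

Pratt balance: ρ_ref D = ρ (D + h).
ρ = ρ_ref D/(D + h) = 2.81 × 128 km/(128 km + 4.91 km) = 2.71 g/cm³.

2.71 g/cm³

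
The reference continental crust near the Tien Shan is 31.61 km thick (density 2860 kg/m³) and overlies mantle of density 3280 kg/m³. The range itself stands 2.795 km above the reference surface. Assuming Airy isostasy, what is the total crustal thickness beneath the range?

Root depth r = h ρ_c / (ρ_m − ρ_c) = 2.795 km × 2860 / 420 = 19.03 km.
Total thickness = T + h + r = 31.61 km + 2.795 km + 19.03 km = 53.4 km.

53.4 km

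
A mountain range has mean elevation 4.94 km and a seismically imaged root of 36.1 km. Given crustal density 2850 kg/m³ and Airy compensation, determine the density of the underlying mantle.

3240 kg/m³

Airy balance: ρ_c h = (ρ_m − ρ_c) r → ρ_m = ρ_c (1 + h/r).
ρ_m = 2850 × (1 + 4.94 km/36.1 km) = 3240 kg/m³.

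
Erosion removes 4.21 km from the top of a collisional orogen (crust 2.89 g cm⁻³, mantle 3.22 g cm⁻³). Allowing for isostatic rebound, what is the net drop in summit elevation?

0.431 km

Rebound u = e ρ_c/ρ_m = 4.21 km × 2.89/3.22 = 3.779 km.
Net surface drop = e − u = 4.21 km − 3.779 km = e (ρ_m − ρ_c)/ρ_m = 0.431 km.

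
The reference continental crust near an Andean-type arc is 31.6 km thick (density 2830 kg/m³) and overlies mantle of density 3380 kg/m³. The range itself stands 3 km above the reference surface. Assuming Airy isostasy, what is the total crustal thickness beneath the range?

Root depth r = h ρ_c / (ρ_m − ρ_c) = 3 km × 2830 / 550 = 15.44 km.
Total thickness = T + h + r = 31.6 km + 3 km + 15.44 km = 50 km.

50 km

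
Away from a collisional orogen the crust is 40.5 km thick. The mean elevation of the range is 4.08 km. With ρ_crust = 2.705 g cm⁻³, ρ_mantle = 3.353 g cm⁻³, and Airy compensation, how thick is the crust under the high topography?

Root depth r = h ρ_c / (ρ_m − ρ_c) = 4.08 km × 2.705 / 0.648 = 17.03 km.
Total thickness = T + h + r = 40.5 km + 4.08 km + 17.03 km = 61.6 km.

61.6 km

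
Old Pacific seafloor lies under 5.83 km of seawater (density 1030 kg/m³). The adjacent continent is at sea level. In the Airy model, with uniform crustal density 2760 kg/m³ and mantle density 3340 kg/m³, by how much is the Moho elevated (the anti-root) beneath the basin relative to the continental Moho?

17.4 km

In Airy isostatic equilibrium: replacing crust with seawater at the top is compensated by replacing crust with mantle at the base: d (ρ_c − ρ_w) = a (ρ_m − ρ_c).
a = d (ρ_c − ρ_w)/(ρ_m − ρ_c) = 5.83 km × 1730/580 = 17.4 km.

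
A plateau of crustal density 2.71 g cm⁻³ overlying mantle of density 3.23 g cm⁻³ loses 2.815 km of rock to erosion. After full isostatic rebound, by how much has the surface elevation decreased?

Rebound u = e ρ_c/ρ_m = 2.815 km × 2.71/3.23 = 2.362 km.
Net surface drop = e − u = 2.815 km − 2.362 km = e (ρ_m − ρ_c)/ρ_m = 0.453 km.

0.453 km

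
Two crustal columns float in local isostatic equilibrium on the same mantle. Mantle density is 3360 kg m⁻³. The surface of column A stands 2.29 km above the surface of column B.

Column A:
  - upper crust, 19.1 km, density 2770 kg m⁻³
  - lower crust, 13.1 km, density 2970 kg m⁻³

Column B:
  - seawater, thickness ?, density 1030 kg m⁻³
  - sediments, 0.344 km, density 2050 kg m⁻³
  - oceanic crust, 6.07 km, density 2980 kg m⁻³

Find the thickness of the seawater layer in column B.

2.54 km

Take the compensation level at the base of the deeper column (depth z_c below the surface of column A) and equate Σ ρ_i t_i down to z_c; mantle fills any gap and the z_c terms cancel.
Column A: 19.1×2770 + 13.1×2970 + (z_c − 32.2)×3360
Column B: 2.29×0 + x×1030 + 0.344×2050 + 6.07×2980 + (z_c − 2.29 − 6.414 − x)×3360
The z_c×3360 term appears on both sides and cancels. Collect the known terms of each column as K = Σ(ρt)_known − 3360 × (depth of known layers): K_A = 91814 − 3360×32.2 = −16378; K_B = 18793.8 − 3360×(2.29 + 6.414) = −10451.64.
Balance: K_A = K_B − x×(3360 − 1030), so x = (K_B − K_A)/(3360 − 1030) = 5926.36/2330 = 2.54 km.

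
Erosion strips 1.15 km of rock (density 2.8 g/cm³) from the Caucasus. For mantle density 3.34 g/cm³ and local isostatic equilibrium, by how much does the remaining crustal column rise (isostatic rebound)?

0.964 km

Unloading: uplift u = e ρ_c/ρ_m = 1.15 km × 2.8/3.34 = 0.964 km.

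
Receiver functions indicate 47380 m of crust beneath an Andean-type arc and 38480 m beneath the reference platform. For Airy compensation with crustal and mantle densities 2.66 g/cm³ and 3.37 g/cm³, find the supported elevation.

1880 m

Excess crust Δ = 47380 m − 38480 m = 8900 m, split between elevation h and root r with h + r = Δ.
Airy balance ρ_c h = (ρ_m − ρ_c) r gives r = h ρ_c/(ρ_m − ρ_c), so h (1 + ρ_c/(ρ_m − ρ_c)) = Δ, i.e. h = Δ (ρ_m − ρ_c)/ρ_m.
h = 8900 m × 0.71/3.37 = 1880 m.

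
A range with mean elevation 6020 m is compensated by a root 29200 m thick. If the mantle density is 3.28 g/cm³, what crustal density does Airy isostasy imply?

ρ_c h = (ρ_m − ρ_c) r → ρ_c (h + r) = ρ_m r → ρ_c = ρ_m r / (h + r).
ρ_c = 3.28 × 29200 m / (6020 m + 29200 m) = 2.72 g/cm³.

2.72 g/cm³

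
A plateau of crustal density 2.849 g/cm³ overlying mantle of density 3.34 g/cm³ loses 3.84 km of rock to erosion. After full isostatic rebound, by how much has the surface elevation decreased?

0.565 km

Rebound u = e ρ_c/ρ_m = 3.84 km × 2.849/3.34 = 3.275 km.
Net surface drop = e − u = 3.84 km − 3.275 km = e (ρ_m − ρ_c)/ρ_m = 0.565 km.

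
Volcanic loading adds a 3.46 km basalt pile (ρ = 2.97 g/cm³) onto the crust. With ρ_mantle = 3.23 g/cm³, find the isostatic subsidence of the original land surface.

Subaerial loading: s = t ρ_load / ρ_m.
s = 3.46 km × 2.97/3.23 = 3.18 km.

3.18 km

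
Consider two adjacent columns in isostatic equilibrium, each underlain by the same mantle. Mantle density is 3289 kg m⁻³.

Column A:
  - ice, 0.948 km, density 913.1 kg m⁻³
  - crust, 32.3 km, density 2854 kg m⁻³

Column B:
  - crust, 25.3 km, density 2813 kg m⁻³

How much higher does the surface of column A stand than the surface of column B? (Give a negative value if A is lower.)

1.3 km

For any compensation level in the mantle, the mantle terms cancel and isostasy reduces to e = (Σt_A − Σt_B) − (Σ(ρt)_A − Σ(ρt)_B) / ρ_m.
Σt_A = 33.248 km; Σt_B = 25.3 km; Σ(ρt)_A = 93049.8188; Σ(ρt)_B = 71168.9 (in km·kg m⁻³).
e = (33.248 − 25.3) − (93049.8188 − 71168.9) / 3289 = 1.3 km.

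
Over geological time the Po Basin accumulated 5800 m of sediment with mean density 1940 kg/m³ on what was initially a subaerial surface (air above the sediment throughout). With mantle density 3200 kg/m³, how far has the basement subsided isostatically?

Subaerial load: s = t ρ_sed / ρ_m = 5800 m × 1940/3200 = 3520 m.

3520 m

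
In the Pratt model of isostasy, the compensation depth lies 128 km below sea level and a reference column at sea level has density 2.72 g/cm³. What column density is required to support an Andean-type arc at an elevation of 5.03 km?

2.62 g/cm³

Pratt balance: ρ_ref D = ρ (D + h).
ρ = ρ_ref D/(D + h) = 2.72 × 128 km/(128 km + 5.03 km) = 2.62 g/cm³.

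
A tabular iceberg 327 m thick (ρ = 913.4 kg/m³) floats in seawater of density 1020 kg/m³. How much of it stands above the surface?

Floating equilibrium: submerged depth d = t ρ_obj/ρ_fluid = 327 m × 913.4/1020 = 292.8 m.
Freeboard = t − d = 327 m − 292.8 m = 34.2 m.

34.2 m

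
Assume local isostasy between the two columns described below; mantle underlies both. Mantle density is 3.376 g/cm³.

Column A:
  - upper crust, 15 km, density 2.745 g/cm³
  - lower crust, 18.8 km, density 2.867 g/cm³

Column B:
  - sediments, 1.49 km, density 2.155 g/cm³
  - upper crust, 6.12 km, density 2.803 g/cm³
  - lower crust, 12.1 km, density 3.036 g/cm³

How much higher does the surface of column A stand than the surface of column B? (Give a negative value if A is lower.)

2.84 km

For any compensation level in the mantle, the mantle terms cancel and isostasy reduces to e = (Σt_A − Σt_B) − (Σ(ρt)_A − Σ(ρt)_B) / ρ_m.
Σt_A = 33.8 km; Σt_B = 19.71 km; Σ(ρt)_A = 95.0746; Σ(ρt)_B = 57.10091 (in km·g/cm³).
e = (33.8 − 19.71) − (95.0746 − 57.10091) / 3.376 = 2.84 km.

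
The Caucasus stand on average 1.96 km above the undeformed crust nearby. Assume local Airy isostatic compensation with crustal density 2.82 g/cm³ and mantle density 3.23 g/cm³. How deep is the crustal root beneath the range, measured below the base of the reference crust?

Balancing pressure at the compensation depth: the weight of the topography is balanced by the buoyancy of the root, ρ_c h = (ρ_m − ρ_c) r.
r = h · ρ_c / (ρ_m − ρ_c) = 1.96 km × 2.82 / (3.23 − 2.82) = 13.5 km.

13.5 km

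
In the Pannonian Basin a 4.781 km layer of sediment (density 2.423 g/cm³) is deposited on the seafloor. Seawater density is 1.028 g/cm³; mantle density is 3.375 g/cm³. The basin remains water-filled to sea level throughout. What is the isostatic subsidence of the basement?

2.84 km

Submarine loading: the sediment displaces seawater, and the subsidence is in turn flooded, so s (ρ_m − ρ_w) = t (ρ_sed − ρ_w).
s = 4.781 km × (2.423 − 1.028) / (3.375 − 1.028) = 2.84 km.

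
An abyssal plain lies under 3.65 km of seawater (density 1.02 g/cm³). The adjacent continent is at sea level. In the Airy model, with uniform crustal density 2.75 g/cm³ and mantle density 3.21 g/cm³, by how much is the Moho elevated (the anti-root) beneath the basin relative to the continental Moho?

For local isostatic compensation: replacing crust with seawater at the top is compensated by replacing crust with mantle at the base: d (ρ_c − ρ_w) = a (ρ_m − ρ_c).
a = d (ρ_c − ρ_w)/(ρ_m − ρ_c) = 3.65 km × 1.73/0.46 = 13.7 km.

13.7 km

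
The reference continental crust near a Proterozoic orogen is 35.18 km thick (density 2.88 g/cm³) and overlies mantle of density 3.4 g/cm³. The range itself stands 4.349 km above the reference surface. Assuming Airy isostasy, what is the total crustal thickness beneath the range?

63.6 km

Root depth r = h ρ_c / (ρ_m − ρ_c) = 4.349 km × 2.88 / 0.52 = 24.09 km.
Total thickness = T + h + r = 35.18 km + 4.349 km + 24.09 km = 63.6 km.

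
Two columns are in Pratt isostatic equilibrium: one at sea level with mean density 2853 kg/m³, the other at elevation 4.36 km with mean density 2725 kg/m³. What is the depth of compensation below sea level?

92.8 km

ρ_ref D = ρ (D + h) → D (ρ_ref − ρ) = ρ h.
D = ρ h/(ρ_ref − ρ) = 2725 × 4.36 km/(2853 − 2725) = 92.8 km.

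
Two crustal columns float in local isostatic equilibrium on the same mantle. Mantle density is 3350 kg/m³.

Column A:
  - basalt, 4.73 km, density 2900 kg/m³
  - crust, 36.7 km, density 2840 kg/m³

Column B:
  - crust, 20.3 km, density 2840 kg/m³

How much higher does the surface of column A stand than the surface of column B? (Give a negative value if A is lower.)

3.13 km

For any compensation level in the mantle, the mantle terms cancel and isostasy reduces to e = (Σt_A − Σt_B) − (Σ(ρt)_A − Σ(ρt)_B) / ρ_m.
Σt_A = 41.43 km; Σt_B = 20.3 km; Σ(ρt)_A = 117945; Σ(ρt)_B = 57652 (in km·kg/m³).
e = (41.43 − 20.3) − (117945 − 57652) / 3350 = 3.13 km.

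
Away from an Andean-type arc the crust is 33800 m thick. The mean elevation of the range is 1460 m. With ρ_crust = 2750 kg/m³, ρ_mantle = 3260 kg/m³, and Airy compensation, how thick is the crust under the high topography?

Root depth r = h ρ_c / (ρ_m − ρ_c) = 1460 m × 2750 / 510 = 7873 m.
Total thickness = T + h + r = 33800 m + 1460 m + 7873 m = 43100 m.

43100 m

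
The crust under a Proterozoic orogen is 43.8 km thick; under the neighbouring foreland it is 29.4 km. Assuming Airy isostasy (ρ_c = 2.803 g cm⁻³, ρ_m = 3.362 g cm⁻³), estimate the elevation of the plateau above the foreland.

2.39 km

Excess crust Δ = 43.8 km − 29.4 km = 14.4 km, split between elevation h and root r with h + r = Δ.
Airy balance ρ_c h = (ρ_m − ρ_c) r gives r = h ρ_c/(ρ_m − ρ_c), so h (1 + ρ_c/(ρ_m − ρ_c)) = Δ, i.e. h = Δ (ρ_m − ρ_c)/ρ_m.
h = 14.4 km × 0.559/3.362 = 2.39 km.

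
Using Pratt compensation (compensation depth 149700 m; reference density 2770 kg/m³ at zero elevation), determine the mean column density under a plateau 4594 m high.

2690 kg/m³

Pratt balance: ρ_ref D = ρ (D + h).
ρ = ρ_ref D/(D + h) = 2770 × 149700 m/(149700 m + 4594 m) = 2690 kg/m³.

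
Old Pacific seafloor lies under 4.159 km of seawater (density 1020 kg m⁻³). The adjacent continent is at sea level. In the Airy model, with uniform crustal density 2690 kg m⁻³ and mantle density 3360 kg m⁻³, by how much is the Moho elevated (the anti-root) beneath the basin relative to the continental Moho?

10.4 km

For local isostatic compensation: replacing crust with seawater at the top is compensated by replacing crust with mantle at the base: d (ρ_c − ρ_w) = a (ρ_m − ρ_c).
a = d (ρ_c − ρ_w)/(ρ_m − ρ_c) = 4.159 km × 1670/670 = 10.4 km.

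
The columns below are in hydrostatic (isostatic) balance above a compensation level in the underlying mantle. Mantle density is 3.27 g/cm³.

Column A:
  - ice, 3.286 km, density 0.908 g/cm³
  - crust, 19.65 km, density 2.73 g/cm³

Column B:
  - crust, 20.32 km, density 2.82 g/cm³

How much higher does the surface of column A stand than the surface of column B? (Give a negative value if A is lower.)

2.82 km

For any compensation level in the mantle, the mantle terms cancel and isostasy reduces to e = (Σt_A − Σt_B) − (Σ(ρt)_A − Σ(ρt)_B) / ρ_m.
Σt_A = 22.936 km; Σt_B = 20.32 km; Σ(ρt)_A = 56.628188; Σ(ρt)_B = 57.3024 (in km·g/cm³).
e = (22.936 − 20.32) − (56.628188 − 57.3024) / 3.27 = 2.82 km.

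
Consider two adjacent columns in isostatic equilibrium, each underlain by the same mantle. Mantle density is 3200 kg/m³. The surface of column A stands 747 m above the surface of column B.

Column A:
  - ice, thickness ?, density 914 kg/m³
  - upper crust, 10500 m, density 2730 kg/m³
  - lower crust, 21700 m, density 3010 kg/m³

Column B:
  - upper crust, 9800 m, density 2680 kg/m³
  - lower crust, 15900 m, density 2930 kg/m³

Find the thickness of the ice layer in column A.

Take the compensation level at the base of the deeper column (depth z_c below the surface of column A) and equate Σ ρ_i t_i down to z_c; mantle fills any gap and the z_c terms cancel.
Column A: x×914 + 10500×2730 + 21700×3010 + (z_c − 32200 − x)×3200
Column B: 747×0 + 9800×2680 + 15900×2930 + (z_c − 747 − 25700)×3200
The z_c×3200 term appears on both sides and cancels. Collect the known terms of each column as K = Σ(ρt)_known − 3200 × (depth of known layers): K_A = 93982000 − 3200×32200 = −9058000; K_B = 72851000 − 3200×(747 + 25700) = −11779400.
Balance: K_A − x×(3200 − 914) = K_B, so x = (K_A − K_B)/(3200 − 914) = 2721400/2286 = 1190 m.

1190 m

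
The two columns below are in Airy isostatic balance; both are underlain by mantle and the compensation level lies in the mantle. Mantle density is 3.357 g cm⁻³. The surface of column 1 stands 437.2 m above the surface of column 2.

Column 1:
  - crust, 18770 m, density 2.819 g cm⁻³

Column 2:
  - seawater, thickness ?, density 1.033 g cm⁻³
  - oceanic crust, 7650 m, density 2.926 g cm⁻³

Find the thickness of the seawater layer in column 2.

Take the compensation level at the base of the deeper column (depth z_c below the surface of column 1) and equate Σ ρ_i t_i down to z_c; mantle fills any gap and the z_c terms cancel.
Column 1: 18770×2.819 + (z_c − 18770)×3.357
Column 2: 437.2×0 + x×1.033 + 7650×2.926 + (z_c − 437.2 − 7650 − x)×3.357
The z_c×3.357 term appears on both sides and cancels. Collect the known terms of each column as K = Σ(ρt)_known − 3.357 × (depth of known layers): K_1 = 52912.63 − 3.357×18770 = −10098.26; K_2 = 22383.9 − 3.357×(437.2 + 7650) = −4764.8304.
Balance: K_1 = K_2 − x×(3.357 − 1.033), so x = (K_2 − K_1)/(3.357 − 1.033) = 5333.43/2.324 = 2290 m.

2290 m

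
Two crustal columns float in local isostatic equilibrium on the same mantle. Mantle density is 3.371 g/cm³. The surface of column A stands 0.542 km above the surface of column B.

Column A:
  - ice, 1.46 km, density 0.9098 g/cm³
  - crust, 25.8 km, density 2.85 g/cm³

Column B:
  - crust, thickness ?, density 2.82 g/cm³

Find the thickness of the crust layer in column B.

Take the compensation level at the base of the deeper column (depth z_c below the surface of column A) and equate Σ ρ_i t_i down to z_c; mantle fills any gap and the z_c terms cancel.
Column A: 1.46×0.9098 + 25.8×2.85 + (z_c − 27.26)×3.371
Column B: 0.542×0 + x×2.82 + (z_c − 0.542 − 0 − x)×3.371
The z_c×3.371 term appears on both sides and cancels. Collect the known terms of each column as K = Σ(ρt)_known − 3.371 × (depth of known layers): K_A = 74.858308 − 3.371×27.26 = −17.035152; K_B = 0 − 3.371×(0.542 + 0) = −1.827082.
Balance: K_A = K_B − x×(3.371 − 2.82), so x = (K_B − K_A)/(3.371 − 2.82) = 15.2081/0.551 = 27.6 km.

27.6 km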